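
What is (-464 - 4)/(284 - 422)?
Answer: 78/23 ≈ 3.3913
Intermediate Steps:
(-464 - 4)/(284 - 422) = -468/(-138) = -468*(-1/138) = 78/23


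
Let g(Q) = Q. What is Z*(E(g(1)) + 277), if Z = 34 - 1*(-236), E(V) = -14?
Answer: 71010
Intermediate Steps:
Z = 270 (Z = 34 + 236 = 270)
Z*(E(g(1)) + 277) = 270*(-14 + 277) = 270*263 = 71010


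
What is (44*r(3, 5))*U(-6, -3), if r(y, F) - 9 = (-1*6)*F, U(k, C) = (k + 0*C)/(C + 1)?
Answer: -2772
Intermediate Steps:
U(k, C) = k/(1 + C) (U(k, C) = (k + 0)/(1 + C) = k/(1 + C))
r(y, F) = 9 - 6*F (r(y, F) = 9 + (-1*6)*F = 9 - 6*F)
(44*r(3, 5))*U(-6, -3) = (44*(9 - 6*5))*(-6/(1 - 3)) = (44*(9 - 30))*(-6/(-2)) = (44*(-21))*(-6*(-1/2)) = -924*3 = -2772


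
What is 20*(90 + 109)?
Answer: 3980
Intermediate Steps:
20*(90 + 109) = 20*199 = 3980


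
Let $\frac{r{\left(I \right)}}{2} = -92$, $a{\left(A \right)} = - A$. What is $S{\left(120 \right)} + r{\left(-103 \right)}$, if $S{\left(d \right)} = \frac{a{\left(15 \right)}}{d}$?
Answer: $- \frac{1473}{8} \approx -184.13$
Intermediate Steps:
$r{\left(I \right)} = -184$ ($r{\left(I \right)} = 2 \left(-92\right) = -184$)
$S{\left(d \right)} = - \frac{15}{d}$ ($S{\left(d \right)} = \frac{\left(-1\right) 15}{d} = - \frac{15}{d}$)
$S{\left(120 \right)} + r{\left(-103 \right)} = - \frac{15}{120} - 184 = \left(-15\right) \frac{1}{120} - 184 = - \frac{1}{8} - 184 = - \frac{1473}{8}$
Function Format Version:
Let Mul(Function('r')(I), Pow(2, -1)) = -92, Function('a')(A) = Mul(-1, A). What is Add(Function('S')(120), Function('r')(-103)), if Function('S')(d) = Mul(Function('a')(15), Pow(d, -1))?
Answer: Rational(-1473, 8) ≈ -184.13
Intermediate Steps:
Function('r')(I) = -184 (Function('r')(I) = Mul(2, -92) = -184)
Function('S')(d) = Mul(-15, Pow(d, -1)) (Function('S')(d) = Mul(Mul(-1, 15), Pow(d, -1)) = Mul(-15, Pow(d, -1)))
Add(Function('S')(120), Function('r')(-103)) = Add(Mul(-15, Pow(120, -1)), -184) = Add(Mul(-15, Rational(1, 120)), -184) = Add(Rational(-1, 8), -184) = Rational(-1473, 8)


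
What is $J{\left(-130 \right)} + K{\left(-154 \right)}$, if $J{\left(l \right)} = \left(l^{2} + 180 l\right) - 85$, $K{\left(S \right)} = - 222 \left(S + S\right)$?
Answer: $61791$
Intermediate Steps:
$K{\left(S \right)} = - 444 S$ ($K{\left(S \right)} = - 222 \cdot 2 S = - 444 S$)
$J{\left(l \right)} = -85 + l^{2} + 180 l$
$J{\left(-130 \right)} + K{\left(-154 \right)} = \left(-85 + \left(-130\right)^{2} + 180 \left(-130\right)\right) - -68376 = \left(-85 + 16900 - 23400\right) + 68376 = -6585 + 68376 = 61791$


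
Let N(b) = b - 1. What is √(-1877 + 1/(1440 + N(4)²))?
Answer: 2*I*√109470823/483 ≈ 43.324*I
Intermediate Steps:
N(b) = -1 + b
√(-1877 + 1/(1440 + N(4)²)) = √(-1877 + 1/(1440 + (-1 + 4)²)) = √(-1877 + 1/(1440 + 3²)) = √(-1877 + 1/(1440 + 9)) = √(-1877 + 1/1449) = √(-2719772/1449) = 2*I*√109470823/483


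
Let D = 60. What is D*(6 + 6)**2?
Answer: 8640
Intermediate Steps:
D*(6 + 6)**2 = 60*(6 + 6)**2 = 60*12**2 = 60*144 = 8640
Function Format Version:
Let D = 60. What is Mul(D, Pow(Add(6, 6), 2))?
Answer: 8640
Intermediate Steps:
Mul(D, Pow(Add(6, 6), 2)) = Mul(60, Pow(Add(6, 6), 2)) = Mul(60, Pow(12, 2)) = Mul(60, 144) = 8640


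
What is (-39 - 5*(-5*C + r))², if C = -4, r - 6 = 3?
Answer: 33856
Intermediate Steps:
r = 9 (r = 6 + 3 = 9)
(-39 - 5*(-5*C + r))² = (-39 - 5*(-5*(-4) + 9))² = (-39 - 5*(20 + 9))² = (-39 - 5*29)² = (-39 - 145)² = (-184)² = 33856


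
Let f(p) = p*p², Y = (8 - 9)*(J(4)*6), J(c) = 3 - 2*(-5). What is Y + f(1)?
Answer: -77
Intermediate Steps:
J(c) = 13 (J(c) = 3 + 10 = 13)
Y = -78 (Y = (8 - 9)*(13*6) = -1*78 = -78)
f(p) = p³
Y + f(1) = -78 + 1³ = -78 + 1 = -77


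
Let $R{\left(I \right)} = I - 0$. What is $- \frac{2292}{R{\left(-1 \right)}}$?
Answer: $2292$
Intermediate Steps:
$R{\left(I \right)} = I$ ($R{\left(I \right)} = I + 0 = I$)
$- \frac{2292}{R{\left(-1 \right)}} = - \frac{2292}{-1} = \left(-2292\right) \left(-1\right) = 2292$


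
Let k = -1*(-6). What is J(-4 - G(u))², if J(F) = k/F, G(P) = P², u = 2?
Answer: 9/16 ≈ 0.56250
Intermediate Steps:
k = 6
J(F) = 6/F
J(-4 - G(u))² = (6/(-4 - 1*2²))² = (6/(-4 - 1*4))² = (6/(-4 - 4))² = (6/(-8))² = (6*(-⅛))² = (-¾)² = 9/16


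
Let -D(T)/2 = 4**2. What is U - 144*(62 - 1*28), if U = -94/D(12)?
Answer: -78289/16 ≈ -4893.1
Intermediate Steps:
D(T) = -32 (D(T) = -2*4**2 = -2*16 = -32)
U = 47/16 (U = -94/(-32) = -94*(-1/32) = 47/16 ≈ 2.9375)
U - 144*(62 - 1*28) = 47/16 - 144*(62 - 1*28) = 47/16 - 144*(62 - 28) = 47/16 - 144*34 = 47/16 - 4896 = -78289/16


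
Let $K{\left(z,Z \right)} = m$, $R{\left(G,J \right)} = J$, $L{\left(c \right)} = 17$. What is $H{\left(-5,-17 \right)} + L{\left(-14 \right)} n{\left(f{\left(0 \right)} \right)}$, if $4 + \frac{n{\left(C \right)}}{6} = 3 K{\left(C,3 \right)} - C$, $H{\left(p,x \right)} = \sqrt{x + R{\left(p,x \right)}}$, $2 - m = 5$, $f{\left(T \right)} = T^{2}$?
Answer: $-1326 + i \sqrt{34} \approx -1326.0 + 5.831 i$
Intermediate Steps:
$m = -3$ ($m = 2 - 5 = -3$)
$K{\left(z,Z \right)} = -3$
$H{\left(p,x \right)} = \sqrt{2} \sqrt{x}$ ($H{\left(p,x \right)} = \sqrt{x + x} = \sqrt{2 x} = \sqrt{2} \sqrt{x}$)
$n{\left(C \right)} = -78 - 6 C$ ($n{\left(C \right)} = -24 + 6 \left(3 \left(-3\right) - C\right) = -24 + 6 \left(-9 - C\right) = -24 - \left(54 + 6 C\right) = -78 - 6 C$)
$H{\left(-5,-17 \right)} + L{\left(-14 \right)} n{\left(f{\left(0 \right)} \right)} = \sqrt{2} \sqrt{-17} + 17 \left(-78 - 6 \cdot 0^{2}\right) = \sqrt{2} i \sqrt{17} + 17 \left(-78 - 0\right) = i \sqrt{34} + 17 \left(-78 + 0\right) = i \sqrt{34} + 17 \left(-78\right) = i \sqrt{34} - 1326 = -1326 + i \sqrt{34}$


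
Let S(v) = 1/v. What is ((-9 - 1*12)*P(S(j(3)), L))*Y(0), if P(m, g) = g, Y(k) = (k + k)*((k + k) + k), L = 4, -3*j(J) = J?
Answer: 0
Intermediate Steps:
j(J) = -J/3
Y(k) = 6*k² (Y(k) = (2*k)*(2*k + k) = (2*k)*(3*k) = 6*k²)
((-9 - 1*12)*P(S(j(3)), L))*Y(0) = ((-9 - 1*12)*4)*(6*0²) = ((-9 - 12)*4)*(6*0) = -21*4*0 = -84*0 = 0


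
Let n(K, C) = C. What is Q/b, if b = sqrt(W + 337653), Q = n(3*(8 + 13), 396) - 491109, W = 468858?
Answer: -163571*sqrt(806511)/268837 ≈ -546.42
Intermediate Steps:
Q = -490713 (Q = 396 - 491109 = -490713)
b = sqrt(806511) (b = sqrt(468858 + 337653) = sqrt(806511) ≈ 898.06)
Q/b = -490713*sqrt(806511)/806511 = -163571*sqrt(806511)/268837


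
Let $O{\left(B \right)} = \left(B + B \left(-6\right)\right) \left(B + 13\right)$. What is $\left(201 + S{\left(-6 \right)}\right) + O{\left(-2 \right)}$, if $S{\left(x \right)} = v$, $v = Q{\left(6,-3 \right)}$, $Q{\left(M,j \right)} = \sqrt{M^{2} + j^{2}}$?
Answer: $311 + 3 \sqrt{5} \approx 317.71$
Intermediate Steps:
$O{\left(B \right)} = - 5 B \left(13 + B\right)$ ($O{\left(B \right)} = \left(B - 6 B\right) \left(13 + B\right) = - 5 B \left(13 + B\right)$)
$v = 3 \sqrt{5}$ ($v = \sqrt{6^{2} + \left(-3\right)^{2}} = \sqrt{36 + 9} = \sqrt{45} = 3 \sqrt{5} \approx 6.7082$)
$S{\left(x \right)} = 3 \sqrt{5}$
$\left(201 + S{\left(-6 \right)}\right) + O{\left(-2 \right)} = \left(201 + 3 \sqrt{5}\right) - - 10 \left(13 - 2\right) = \left(201 + 3 \sqrt{5}\right) - \left(-10\right) 11 = \left(201 + 3 \sqrt{5}\right) + 110 = 311 + 3 \sqrt{5}$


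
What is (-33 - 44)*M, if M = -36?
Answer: 2772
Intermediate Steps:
(-33 - 44)*M = (-33 - 44)*(-36) = -77*(-36) = 2772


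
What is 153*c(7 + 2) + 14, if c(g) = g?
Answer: 1391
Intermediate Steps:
153*c(7 + 2) + 14 = 153*(7 + 2) + 14 = 153*9 + 14 = 1377 + 14 = 1391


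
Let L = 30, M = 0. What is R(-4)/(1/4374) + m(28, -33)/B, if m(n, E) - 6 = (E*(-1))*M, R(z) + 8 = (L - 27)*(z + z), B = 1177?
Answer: -164742330/1177 ≈ -1.3997e+5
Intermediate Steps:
R(z) = -8 + 6*z (R(z) = -8 + (30 - 27)*(z + z) = -8 + 3*(2*z) = -8 + 6*z)
m(n, E) = 6 (m(n, E) = 6 + (E*(-1))*0 = 6 - E*0 = 6 + 0 = 6)
R(-4)/(1/4374) + m(28, -33)/B = (-8 + 6*(-4))/(1/4374) + 6/1177 = (-8 - 24)/(1/4374) + 6*(1/1177) = -32*4374 + 6/1177 = -139968 + 6/1177 = -164742330/1177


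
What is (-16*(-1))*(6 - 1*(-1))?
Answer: 112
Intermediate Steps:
(-16*(-1))*(6 - 1*(-1)) = 16*(6 + 1) = 16*7 = 112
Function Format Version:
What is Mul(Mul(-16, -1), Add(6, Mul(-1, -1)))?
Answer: 112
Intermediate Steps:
Mul(Mul(-16, -1), Add(6, Mul(-1, -1))) = Mul(16, Add(6, 1)) = Mul(16, 7) = 112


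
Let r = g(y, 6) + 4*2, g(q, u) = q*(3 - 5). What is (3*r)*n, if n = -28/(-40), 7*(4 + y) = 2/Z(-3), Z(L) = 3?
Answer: 166/5 ≈ 33.200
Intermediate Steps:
y = -82/21 (y = -4 + (2/3)/7 = -4 + (2*(1/3))/7 = -4 + (1/7)*(2/3) = -4 + 2/21 = -82/21 ≈ -3.9048)
g(q, u) = -2*q (g(q, u) = q*(-2) = -2*q)
n = 7/10 (n = -28*(-1/40) = 7/10 ≈ 0.70000)
r = 332/21 (r = -2*(-82/21) + 4*2 = 164/21 + 8 = 332/21 ≈ 15.810)
(3*r)*n = (3*(332/21))*(7/10) = (332/7)*(7/10) = 166/5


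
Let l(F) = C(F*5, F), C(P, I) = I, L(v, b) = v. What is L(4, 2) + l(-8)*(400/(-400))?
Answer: 12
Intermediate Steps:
l(F) = F
L(4, 2) + l(-8)*(400/(-400)) = 4 - 3200/(-400) = 4 - 3200*(-1)/400 = 4 - 8*(-1) = 4 + 8 = 12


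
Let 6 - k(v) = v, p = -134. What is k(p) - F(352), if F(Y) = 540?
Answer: -400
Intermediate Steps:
k(v) = 6 - v
k(p) - F(352) = (6 - 1*(-134)) - 1*540 = (6 + 134) - 540 = 140 - 540 = -400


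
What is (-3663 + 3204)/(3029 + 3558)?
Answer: -459/6587 ≈ -0.069683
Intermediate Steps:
(-3663 + 3204)/(3029 + 3558) = -459/6587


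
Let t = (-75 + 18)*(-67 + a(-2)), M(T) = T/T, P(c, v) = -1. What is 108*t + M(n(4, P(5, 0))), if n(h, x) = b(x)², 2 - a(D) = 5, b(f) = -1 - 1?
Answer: 430921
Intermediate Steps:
b(f) = -2
a(D) = -3 (a(D) = 2 - 1*5 = 2 - 5 = -3)
n(h, x) = 4 (n(h, x) = (-2)² = 4)
M(T) = 1
t = 3990 (t = (-75 + 18)*(-67 - 3) = -57*(-70) = 3990)
108*t + M(n(4, P(5, 0))) = 108*3990 + 1 = 430920 + 1 = 430921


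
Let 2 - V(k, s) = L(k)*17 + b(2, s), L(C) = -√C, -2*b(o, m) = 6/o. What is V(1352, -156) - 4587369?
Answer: -9174731/2 + 442*√2 ≈ -4.5867e+6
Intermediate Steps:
b(o, m) = -3/o
V(k, s) = 7/2 + 17*√k (V(k, s) = 2 - (-√k*17 - 3/2) = 2 - (-17*√k - 3*½) = 2 - (-17*√k - 3/2) = 2 - (-3/2 - 17*√k) = 2 + (3/2 + 17*√k) = 7/2 + 17*√k)
V(1352, -156) - 4587369 = (7/2 + 17*√1352) - 4587369 = (7/2 + 17*(26*√2)) - 4587369 = (7/2 + 442*√2) - 4587369 = -9174731/2 + 442*√2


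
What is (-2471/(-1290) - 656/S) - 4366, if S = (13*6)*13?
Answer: -951555101/218010 ≈ -4364.7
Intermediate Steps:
S = 1014 (S = 78*13 = 1014)
(-2471/(-1290) - 656/S) - 4366 = (-2471/(-1290) - 656/1014) - 4366 = (-2471*(-1/1290) - 656*1/1014) - 4366 = (2471/1290 - 328/507) - 4366 = 276559/218010 - 4366 = -951555101/218010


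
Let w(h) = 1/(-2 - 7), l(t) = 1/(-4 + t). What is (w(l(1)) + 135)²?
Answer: 1473796/81 ≈ 18195.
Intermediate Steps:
w(h) = -⅑ (w(h) = 1/(-9) = -⅑)
(w(l(1)) + 135)² = (-⅑ + 135)² = (1214/9)² = 1473796/81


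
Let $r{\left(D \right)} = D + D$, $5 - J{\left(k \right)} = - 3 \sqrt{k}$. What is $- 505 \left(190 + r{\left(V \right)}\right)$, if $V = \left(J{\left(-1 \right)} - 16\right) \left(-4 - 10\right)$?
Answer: $-251490 + 42420 i \approx -2.5149 \cdot 10^{5} + 42420.0 i$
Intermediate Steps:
$J{\left(k \right)} = 5 + 3 \sqrt{k}$ ($J{\left(k \right)} = 5 - - 3 \sqrt{k} = 5 + 3 \sqrt{k}$)
$V = 154 - 42 i$ ($V = \left(\left(5 + 3 \sqrt{-1}\right) - 16\right) \left(-4 - 10\right) = \left(\left(5 + 3 i\right) - 16\right) \left(-14\right) = \left(-11 + 3 i\right) \left(-14\right) = 154 - 42 i \approx 154.0 - 42.0 i$)
$r{\left(D \right)} = 2 D$
$- 505 \left(190 + r{\left(V \right)}\right) = - 505 \left(190 + 2 \left(154 - 42 i\right)\right) = - 505 \left(190 + \left(308 - 84 i\right)\right) = - 505 \left(498 - 84 i\right) = -251490 + 42420 i$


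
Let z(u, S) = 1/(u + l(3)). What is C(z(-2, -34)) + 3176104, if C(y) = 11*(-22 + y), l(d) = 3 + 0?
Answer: 3175873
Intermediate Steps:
l(d) = 3
z(u, S) = 1/(3 + u) (z(u, S) = 1/(u + 3) = 1/(3 + u))
C(y) = -242 + 11*y
C(z(-2, -34)) + 3176104 = (-242 + 11/(3 - 2)) + 3176104 = (-242 + 11/1) + 3176104 = (-242 + 11*1) + 3176104 = (-242 + 11) + 3176104 = -231 + 3176104 = 3175873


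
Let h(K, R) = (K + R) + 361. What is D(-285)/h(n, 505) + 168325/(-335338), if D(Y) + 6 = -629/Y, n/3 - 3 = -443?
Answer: -5354267843/10847345955 ≈ -0.49360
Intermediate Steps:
n = -1320 (n = 9 + 3*(-443) = 9 - 1329 = -1320)
D(Y) = -6 - 629/Y
h(K, R) = 361 + K + R
D(-285)/h(n, 505) + 168325/(-335338) = (-6 - 629/(-285))/(361 - 1320 + 505) + 168325/(-335338) = (-6 - 629*(-1/285))/(-454) + 168325*(-1/335338) = (-6 + 629/285)*(-1/454) - 168325/335338 = -1081/285*(-1/454) - 168325/335338 = 1081/129390 - 168325/335338 = -5354267843/10847345955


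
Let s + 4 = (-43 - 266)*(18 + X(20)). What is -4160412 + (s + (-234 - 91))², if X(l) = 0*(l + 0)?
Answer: 30543469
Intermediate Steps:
X(l) = 0 (X(l) = 0*l = 0)
s = -5566 (s = -4 + (-43 - 266)*(18 + 0) = -4 - 309*18 = -4 - 5562 = -5566)
-4160412 + (s + (-234 - 91))² = -4160412 + (-5566 + (-234 - 91))² = -4160412 + (-5566 - 325)² = -4160412 + (-5891)² = -4160412 + 34703881 = 30543469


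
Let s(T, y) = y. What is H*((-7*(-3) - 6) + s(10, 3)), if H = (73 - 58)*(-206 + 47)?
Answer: -42930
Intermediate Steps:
H = -2385 (H = 15*(-159) = -2385)
H*((-7*(-3) - 6) + s(10, 3)) = -2385*((-7*(-3) - 6) + 3) = -2385*((21 - 6) + 3) = -2385*(15 + 3) = -2385*18 = -42930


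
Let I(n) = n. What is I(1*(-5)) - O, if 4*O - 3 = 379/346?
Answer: -8337/1384 ≈ -6.0238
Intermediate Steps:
O = 1417/1384 (O = ¾ + (379/346)/4 = ¾ + (379*(1/346))/4 = ¾ + (¼)*(379/346) = ¾ + 379/1384 = 1417/1384 ≈ 1.0238)
I(1*(-5)) - O = 1*(-5) - 1*1417/1384 = -5 - 1417/1384 = -8337/1384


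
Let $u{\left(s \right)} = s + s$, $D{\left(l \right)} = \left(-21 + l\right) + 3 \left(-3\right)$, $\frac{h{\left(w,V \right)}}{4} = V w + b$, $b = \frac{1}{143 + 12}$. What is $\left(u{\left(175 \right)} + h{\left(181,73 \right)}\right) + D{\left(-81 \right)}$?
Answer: $\frac{8229109}{155} \approx 53091.0$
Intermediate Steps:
$b = \frac{1}{155} \approx 0.0064516$
$h{\left(w,V \right)} = \frac{4}{155} + 4 V w$ ($h{\left(w,V \right)} = 4 \left(V w + \frac{1}{155}\right) = 4 \left(\frac{1}{155} + V w\right) = \frac{4}{155} + 4 V w$)
$D{\left(l \right)} = -30 + l$ ($D{\left(l \right)} = \left(-21 + l\right) - 9 = -30 + l$)
$u{\left(s \right)} = 2 s$
$\left(u{\left(175 \right)} + h{\left(181,73 \right)}\right) + D{\left(-81 \right)} = \left(2 \cdot 175 + \left(\frac{4}{155} + 4 \cdot 73 \cdot 181\right)\right) - 111 = \left(350 + \left(\frac{4}{155} + 52852\right)\right) - 111 = \left(350 + \frac{8192064}{155}\right) - 111 = \frac{8246314}{155} - 111 = \frac{8229109}{155}$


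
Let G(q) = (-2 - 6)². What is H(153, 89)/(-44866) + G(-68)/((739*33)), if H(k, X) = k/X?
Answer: 251825525/97379095638 ≈ 0.0025860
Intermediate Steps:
G(q) = 64 (G(q) = (-8)² = 64)
H(153, 89)/(-44866) + G(-68)/((739*33)) = (153/89)/(-44866) + 64/((739*33)) = (153*(1/89))*(-1/44866) + 64/24387 = (153/89)*(-1/44866) + 64*(1/24387) = -153/3993074 + 64/24387 = 251825525/97379095638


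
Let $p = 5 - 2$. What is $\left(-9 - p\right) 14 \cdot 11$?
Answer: $-1848$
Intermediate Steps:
$p = 3$
$\left(-9 - p\right) 14 \cdot 11 = \left(-9 - 3\right) 14 \cdot 11 = \left(-12\right) 14 \cdot 11 = \left(-168\right) 11 = -1848$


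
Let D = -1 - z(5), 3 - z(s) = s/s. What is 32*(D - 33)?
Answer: -1152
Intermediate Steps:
z(s) = 2 (z(s) = 3 - s/s = 3 - 1*1 = 3 - 1 = 2)
D = -3 (D = -1 - 1*2 = -1 - 2 = -3)
32*(D - 33) = 32*(-3 - 33) = 32*(-36) = -1152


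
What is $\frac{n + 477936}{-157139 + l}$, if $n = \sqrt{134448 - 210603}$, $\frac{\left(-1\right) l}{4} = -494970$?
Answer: $\frac{477936}{1822741} + \frac{i \sqrt{76155}}{1822741} \approx 0.26221 + 0.0001514 i$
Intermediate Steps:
$l = 1979880$ ($l = \left(-4\right) \left(-494970\right) = 1979880$)
$n = i \sqrt{76155}$ ($n = \sqrt{-76155} = i \sqrt{76155} \approx 275.96 i$)
$\frac{n + 477936}{-157139 + l} = \frac{i \sqrt{76155} + 477936}{-157139 + 1979880} = \frac{477936 + i \sqrt{76155}}{1822741} = \left(477936 + i \sqrt{76155}\right) \frac{1}{1822741} = \frac{477936}{1822741} + \frac{i \sqrt{76155}}{1822741}$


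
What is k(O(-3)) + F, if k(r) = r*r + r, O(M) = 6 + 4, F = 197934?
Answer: 198044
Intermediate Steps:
O(M) = 10
k(r) = r + r**2 (k(r) = r**2 + r = r + r**2)
k(O(-3)) + F = 10*(1 + 10) + 197934 = 10*11 + 197934 = 110 + 197934 = 198044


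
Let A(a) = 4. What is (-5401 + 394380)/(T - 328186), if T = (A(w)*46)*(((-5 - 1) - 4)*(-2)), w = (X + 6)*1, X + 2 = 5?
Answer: -388979/324506 ≈ -1.1987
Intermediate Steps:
X = 3 (X = -2 + 5 = 3)
w = 9 (w = (3 + 6)*1 = 9*1 = 9)
T = 3680 (T = (4*46)*(((-5 - 1) - 4)*(-2)) = 184*((-6 - 4)*(-2)) = 184*(-10*(-2)) = 184*20 = 3680)
(-5401 + 394380)/(T - 328186) = (-5401 + 394380)/(3680 - 328186) = 388979/(-324506) = 388979*(-1/324506) = -388979/324506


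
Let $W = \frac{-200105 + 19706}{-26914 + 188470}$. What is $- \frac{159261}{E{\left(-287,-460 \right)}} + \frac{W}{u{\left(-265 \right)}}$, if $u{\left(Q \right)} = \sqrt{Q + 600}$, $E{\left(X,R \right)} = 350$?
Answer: $- \frac{159261}{350} - \frac{60133 \sqrt{335}}{18040420} \approx -455.09$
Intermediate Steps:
$u{\left(Q \right)} = \sqrt{600 + Q}$
$W = - \frac{60133}{53852}$ ($W = - \frac{180399}{161556} = \left(-180399\right) \frac{1}{161556} = - \frac{60133}{53852} \approx -1.1166$)
$- \frac{159261}{E{\left(-287,-460 \right)}} + \frac{W}{u{\left(-265 \right)}} = - \frac{159261}{350} - \frac{60133}{53852 \sqrt{600 - 265}} = \left(-159261\right) \frac{1}{350} - \frac{60133}{53852 \sqrt{335}} = - \frac{159261}{350} - \frac{60133 \frac{\sqrt{335}}{335}}{53852} = - \frac{159261}{350} - \frac{60133 \sqrt{335}}{18040420}$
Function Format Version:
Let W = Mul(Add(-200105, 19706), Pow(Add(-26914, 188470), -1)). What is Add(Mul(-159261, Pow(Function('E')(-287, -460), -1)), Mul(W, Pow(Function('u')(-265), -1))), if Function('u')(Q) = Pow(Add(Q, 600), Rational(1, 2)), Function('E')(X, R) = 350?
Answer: Add(Rational(-159261, 350), Mul(Rational(-60133, 18040420), Pow(335, Rational(1, 2)))) ≈ -455.09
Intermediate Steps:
Function('u')(Q) = Pow(Add(600, Q), Rational(1, 2))
W = Rational(-60133, 53852) (W = Mul(-180399, Pow(161556, -1)) = Mul(-180399, Rational(1, 161556)) = Rational(-60133, 53852) ≈ -1.1166)
Add(Mul(-159261, Pow(Function('E')(-287, -460), -1)), Mul(W, Pow(Function('u')(-265), -1))) = Add(Mul(-159261, Pow(350, -1)), Mul(Rational(-60133, 53852), Pow(Pow(Add(600, -265), Rational(1, 2)), -1))) = Add(Mul(-159261, Rational(1, 350)), Mul(Rational(-60133, 53852), Pow(Pow(335, Rational(1, 2)), -1))) = Add(Rational(-159261, 350), Mul(Rational(-60133, 53852), Mul(Rational(1, 335), Pow(335, Rational(1, 2))))) = Add(Rational(-159261, 350), Mul(Rational(-60133, 18040420), Pow(335, Rational(1, 2))))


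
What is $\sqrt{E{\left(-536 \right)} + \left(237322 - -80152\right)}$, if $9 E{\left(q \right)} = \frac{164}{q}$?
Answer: $\frac{7 \sqrt{1047042098}}{402} \approx 563.45$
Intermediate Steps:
$E{\left(q \right)} = \frac{164}{9 q}$ ($E{\left(q \right)} = \frac{164 \frac{1}{q}}{9} = \frac{164}{9 q}$)
$\sqrt{E{\left(-536 \right)} + \left(237322 - -80152\right)} = \sqrt{\frac{164}{9 \left(-536\right)} + \left(237322 - -80152\right)} = \sqrt{\frac{164}{9} \left(- \frac{1}{536}\right) + \left(237322 + 80152\right)} = \sqrt{- \frac{41}{1206} + 317474} = \sqrt{\frac{382873603}{1206}} = \frac{7 \sqrt{1047042098}}{402}$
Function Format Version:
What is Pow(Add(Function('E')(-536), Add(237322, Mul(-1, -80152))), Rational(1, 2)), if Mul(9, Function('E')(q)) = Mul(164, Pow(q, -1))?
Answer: Mul(Rational(7, 402), Pow(1047042098, Rational(1, 2))) ≈ 563.45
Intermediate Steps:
Function('E')(q) = Mul(Rational(164, 9), Pow(q, -1)) (Function('E')(q) = Mul(Rational(1, 9), Mul(164, Pow(q, -1))) = Mul(Rational(164, 9), Pow(q, -1)))
Pow(Add(Function('E')(-536), Add(237322, Mul(-1, -80152))), Rational(1, 2)) = Pow(Add(Mul(Rational(164, 9), Pow(-536, -1)), Add(237322, Mul(-1, -80152))), Rational(1, 2)) = Pow(Add(Mul(Rational(164, 9), Rational(-1, 536)), Add(237322, 80152)), Rational(1, 2)) = Pow(Add(Rational(-41, 1206), 317474), Rational(1, 2)) = Pow(Rational(382873603, 1206), Rational(1, 2)) = Mul(Rational(7, 402), Pow(1047042098, Rational(1, 2)))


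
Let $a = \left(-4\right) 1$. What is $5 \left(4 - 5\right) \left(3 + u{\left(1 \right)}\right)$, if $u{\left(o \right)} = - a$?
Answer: $-35$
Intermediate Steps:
$a = -4$
$u{\left(o \right)} = 4$ ($u{\left(o \right)} = \left(-1\right) \left(-4\right) = 4$)
$5 \left(4 - 5\right) \left(3 + u{\left(1 \right)}\right) = 5 \left(4 - 5\right) \left(3 + 4\right) = 5 \left(-1\right) 7 = \left(-5\right) 7 = -35$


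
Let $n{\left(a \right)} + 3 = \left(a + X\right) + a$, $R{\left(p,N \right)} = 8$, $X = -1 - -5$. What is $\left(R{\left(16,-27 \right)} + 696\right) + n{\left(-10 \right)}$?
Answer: $685$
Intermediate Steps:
$X = 4$ ($X = -1 + 5 = 4$)
$n{\left(a \right)} = 1 + 2 a$ ($n{\left(a \right)} = -3 + \left(\left(a + 4\right) + a\right) = -3 + \left(\left(4 + a\right) + a\right) = -3 + \left(4 + 2 a\right) = 1 + 2 a$)
$\left(R{\left(16,-27 \right)} + 696\right) + n{\left(-10 \right)} = \left(8 + 696\right) + \left(1 + 2 \left(-10\right)\right) = 704 + \left(1 - 20\right) = 704 - 19 = 685$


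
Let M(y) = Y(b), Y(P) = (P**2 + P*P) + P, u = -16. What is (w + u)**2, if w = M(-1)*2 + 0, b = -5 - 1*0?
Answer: 5476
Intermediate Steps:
b = -5 (b = -5 + 0 = -5)
Y(P) = P + 2*P**2 (Y(P) = (P**2 + P**2) + P = 2*P**2 + P = P + 2*P**2)
M(y) = 45 (M(y) = -5*(1 + 2*(-5)) = -5*(1 - 10) = -5*(-9) = 45)
w = 90 (w = 45*2 + 0 = 90 + 0 = 90)
(w + u)**2 = (90 - 16)**2 = 74**2 = 5476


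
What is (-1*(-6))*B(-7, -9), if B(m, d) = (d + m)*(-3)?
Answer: 288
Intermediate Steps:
B(m, d) = -3*d - 3*m
(-1*(-6))*B(-7, -9) = (-1*(-6))*(-3*(-9) - 3*(-7)) = 6*(27 + 21) = 6*48 = 288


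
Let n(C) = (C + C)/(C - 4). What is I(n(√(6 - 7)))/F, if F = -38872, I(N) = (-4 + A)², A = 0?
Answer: -2/4859 ≈ -0.00041161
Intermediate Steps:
n(C) = 2*C/(-4 + C) (n(C) = (2*C)/(-4 + C) = 2*C/(-4 + C))
I(N) = 16 (I(N) = (-4 + 0)² = (-4)² = 16)
I(n(√(6 - 7)))/F = 16/(-38872) = 16*(-1/38872) = -2/4859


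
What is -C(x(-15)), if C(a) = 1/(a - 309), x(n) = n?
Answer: 1/324 ≈ 0.0030864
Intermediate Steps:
C(a) = 1/(-309 + a)
-C(x(-15)) = -1/(-309 - 15) = -1/(-324) = -1*(-1/324) = 1/324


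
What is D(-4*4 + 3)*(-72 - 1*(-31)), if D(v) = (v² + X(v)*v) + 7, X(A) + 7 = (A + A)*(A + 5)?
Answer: 99917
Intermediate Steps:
X(A) = -7 + 2*A*(5 + A) (X(A) = -7 + (A + A)*(A + 5) = -7 + (2*A)*(5 + A) = -7 + 2*A*(5 + A))
D(v) = 7 + v² + v*(-7 + 2*v² + 10*v) (D(v) = (v² + (-7 + 2*v² + 10*v)*v) + 7 = (v² + v*(-7 + 2*v² + 10*v)) + 7 = 7 + v² + v*(-7 + 2*v² + 10*v))
D(-4*4 + 3)*(-72 - 1*(-31)) = (7 - 7*(-4*4 + 3) + 2*(-4*4 + 3)³ + 11*(-4*4 + 3)²)*(-72 - 1*(-31)) = (7 - 7*(-16 + 3) + 2*(-16 + 3)³ + 11*(-16 + 3)²)*(-72 + 31) = (7 - 7*(-13) + 2*(-13)³ + 11*(-13)²)*(-41) = (7 + 91 + 2*(-2197) + 11*169)*(-41) = (7 + 91 - 4394 + 1859)*(-41) = -2437*(-41) = 99917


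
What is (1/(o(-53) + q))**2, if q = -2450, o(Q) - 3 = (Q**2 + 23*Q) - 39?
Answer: 1/802816 ≈ 1.2456e-6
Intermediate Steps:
o(Q) = -36 + Q**2 + 23*Q (o(Q) = 3 + ((Q**2 + 23*Q) - 39) = 3 + (-39 + Q**2 + 23*Q) = -36 + Q**2 + 23*Q)
(1/(o(-53) + q))**2 = (1/((-36 + (-53)**2 + 23*(-53)) - 2450))**2 = (1/((-36 + 2809 - 1219) - 2450))**2 = (1/(1554 - 2450))**2 = (1/(-896))**2 = (-1/896)**2 = 1/802816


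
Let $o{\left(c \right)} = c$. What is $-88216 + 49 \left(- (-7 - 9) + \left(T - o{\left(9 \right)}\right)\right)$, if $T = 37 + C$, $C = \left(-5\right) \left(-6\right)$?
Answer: $-84590$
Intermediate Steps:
$C = 30$
$T = 67$ ($T = 37 + 30 = 67$)
$-88216 + 49 \left(- (-7 - 9) + \left(T - o{\left(9 \right)}\right)\right) = -88216 + 49 \left(- (-7 - 9) + \left(67 - 9\right)\right) = -88216 + 49 \left(\left(-1\right) \left(-16\right) + \left(67 - 9\right)\right) = -88216 + 49 \left(16 + 58\right) = -88216 + 49 \cdot 74 = -88216 + 3626 = -84590$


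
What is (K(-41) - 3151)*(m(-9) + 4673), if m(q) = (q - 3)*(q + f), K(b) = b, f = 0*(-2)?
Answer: -15260952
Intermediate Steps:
f = 0
m(q) = q*(-3 + q) (m(q) = (q - 3)*(q + 0) = (-3 + q)*q = q*(-3 + q))
(K(-41) - 3151)*(m(-9) + 4673) = (-41 - 3151)*(-9*(-3 - 9) + 4673) = -3192*(-9*(-12) + 4673) = -3192*(108 + 4673) = -3192*4781 = -15260952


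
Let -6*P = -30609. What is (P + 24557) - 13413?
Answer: 32491/2 ≈ 16246.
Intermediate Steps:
P = 10203/2 (P = -⅙*(-30609) = 10203/2 ≈ 5101.5)
(P + 24557) - 13413 = (10203/2 + 24557) - 13413 = 59317/2 - 13413 = 32491/2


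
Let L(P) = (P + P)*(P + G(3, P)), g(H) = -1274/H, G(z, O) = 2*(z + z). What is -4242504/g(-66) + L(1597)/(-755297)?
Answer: -15106691653958/68732027 ≈ -2.1979e+5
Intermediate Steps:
G(z, O) = 4*z (G(z, O) = 2*(2*z) = 4*z)
L(P) = 2*P*(12 + P) (L(P) = (P + P)*(P + 4*3) = (2*P)*(P + 12) = (2*P)*(12 + P) = 2*P*(12 + P))
-4242504/g(-66) + L(1597)/(-755297) = -4242504/((-1274/(-66))) + (2*1597*(12 + 1597))/(-755297) = -4242504/((-1274*(-1/66))) + (2*1597*1609)*(-1/755297) = -4242504/637/33 + 5139146*(-1/755297) = -4242504*33/637 - 5139146/755297 = -20000376/91 - 5139146/755297 = -15106691653958/68732027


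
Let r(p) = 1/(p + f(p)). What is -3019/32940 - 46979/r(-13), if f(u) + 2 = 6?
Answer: 13927391321/32940 ≈ 4.2281e+5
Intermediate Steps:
f(u) = 4 (f(u) = -2 + 6 = 4)
r(p) = 1/(4 + p) (r(p) = 1/(p + 4) = 1/(4 + p))
-3019/32940 - 46979/r(-13) = -3019/32940 - 46979/(1/(4 - 13)) = -3019*1/32940 - 46979/(1/(-9)) = -3019/32940 - 46979/(-1/9) = -3019/32940 - 46979*(-9) = -3019/32940 + 422811 = 13927391321/32940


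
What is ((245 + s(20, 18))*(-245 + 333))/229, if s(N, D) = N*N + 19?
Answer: 58432/229 ≈ 255.16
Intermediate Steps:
s(N, D) = 19 + N**2 (s(N, D) = N**2 + 19 = 19 + N**2)
((245 + s(20, 18))*(-245 + 333))/229 = ((245 + (19 + 20**2))*(-245 + 333))/229 = ((245 + (19 + 400))*88)*(1/229) = ((245 + 419)*88)*(1/229) = (664*88)*(1/229) = 58432*(1/229) = 58432/229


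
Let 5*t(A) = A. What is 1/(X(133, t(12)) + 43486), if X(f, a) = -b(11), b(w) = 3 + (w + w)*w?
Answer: 1/43241 ≈ 2.3126e-5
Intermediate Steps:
t(A) = A/5
b(w) = 3 + 2*w² (b(w) = 3 + (2*w)*w = 3 + 2*w²)
X(f, a) = -245 (X(f, a) = -(3 + 2*11²) = -(3 + 2*121) = -(3 + 242) = -1*245 = -245)
1/(X(133, t(12)) + 43486) = 1/(-245 + 43486) = 1/43241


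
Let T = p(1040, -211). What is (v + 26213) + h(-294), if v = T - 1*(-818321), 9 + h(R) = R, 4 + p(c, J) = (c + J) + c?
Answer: 846096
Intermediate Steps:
p(c, J) = -4 + J + 2*c (p(c, J) = -4 + ((c + J) + c) = -4 + ((J + c) + c) = -4 + (J + 2*c) = -4 + J + 2*c)
h(R) = -9 + R
T = 1865 (T = -4 - 211 + 2*1040 = -4 - 211 + 2080 = 1865)
v = 820186 (v = 1865 - 1*(-818321) = 1865 + 818321 = 820186)
(v + 26213) + h(-294) = (820186 + 26213) + (-9 - 294) = 846399 - 303 = 846096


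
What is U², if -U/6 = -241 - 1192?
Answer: 73925604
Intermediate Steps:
U = 8598 (U = -6*(-241 - 1192) = -6*(-1433) = 8598)
U² = 8598² = 73925604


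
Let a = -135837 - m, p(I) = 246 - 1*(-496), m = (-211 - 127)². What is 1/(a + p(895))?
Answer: -1/249339 ≈ -4.0106e-6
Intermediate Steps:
m = 114244 (m = (-338)² = 114244)
p(I) = 742 (p(I) = 246 + 496 = 742)
a = -250081 (a = -135837 - 1*114244 = -135837 - 114244 = -250081)
1/(a + p(895)) = 1/(-250081 + 742) = 1/(-249339) = -1/249339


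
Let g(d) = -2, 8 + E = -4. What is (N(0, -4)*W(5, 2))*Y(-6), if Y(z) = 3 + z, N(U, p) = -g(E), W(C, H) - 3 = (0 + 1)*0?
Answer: -18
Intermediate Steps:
E = -12 (E = -8 - 4 = -12)
W(C, H) = 3 (W(C, H) = 3 + (0 + 1)*0 = 3 + 1*0 = 3 + 0 = 3)
N(U, p) = 2 (N(U, p) = -1*(-2) = 2)
(N(0, -4)*W(5, 2))*Y(-6) = (2*3)*(3 - 6) = 6*(-3) = -18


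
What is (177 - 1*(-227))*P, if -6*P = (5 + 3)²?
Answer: -12928/3 ≈ -4309.3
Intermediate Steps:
P = -32/3 (P = -(5 + 3)²/6 = -⅙*8² = -⅙*64 = -32/3 ≈ -10.667)
(177 - 1*(-227))*P = (177 - 1*(-227))*(-32/3) = (177 + 227)*(-32/3) = 404*(-32/3) = -12928/3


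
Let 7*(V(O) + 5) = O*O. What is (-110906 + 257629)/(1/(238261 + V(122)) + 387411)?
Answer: 246887270748/651887191843 ≈ 0.37873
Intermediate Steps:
V(O) = -5 + O**2/7 (V(O) = -5 + (O*O)/7 = -5 + O**2/7)
(-110906 + 257629)/(1/(238261 + V(122)) + 387411) = (-110906 + 257629)/(1/(238261 + (-5 + (1/7)*122**2)) + 387411) = 146723/(1/(238261 + (-5 + (1/7)*14884)) + 387411) = 146723/(1/(238261 + (-5 + 14884/7)) + 387411) = 146723/(1/(238261 + 14849/7) + 387411) = 146723/(1/(1682676/7) + 387411) = 146723/(7/1682676 + 387411) = 146723/(651887191843/1682676) = 146723*(1682676/651887191843) = 246887270748/651887191843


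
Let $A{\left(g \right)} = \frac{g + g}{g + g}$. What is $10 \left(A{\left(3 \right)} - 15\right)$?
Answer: $-140$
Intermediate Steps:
$A{\left(g \right)} = 1$ ($A{\left(g \right)} = \frac{2 g}{2 g} = 2 g \frac{1}{2 g} = 1$)
$10 \left(A{\left(3 \right)} - 15\right) = 10 \left(1 - 15\right) = 10 \left(-14\right) = -140$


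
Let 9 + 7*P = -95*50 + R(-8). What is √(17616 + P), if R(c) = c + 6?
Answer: √829857/7 ≈ 130.14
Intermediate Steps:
R(c) = 6 + c
P = -4761/7 (P = -9/7 + (-95*50 + (6 - 8))/7 = -9/7 + (-4750 - 2)/7 = -9/7 + (⅐)*(-4752) = -9/7 - 4752/7 = -4761/7 ≈ -680.14)
√(17616 + P) = √(17616 - 4761/7) = √(118551/7) = √829857/7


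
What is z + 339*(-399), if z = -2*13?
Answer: -135287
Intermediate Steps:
z = -26
z + 339*(-399) = -26 + 339*(-399) = -26 - 135261 = -135287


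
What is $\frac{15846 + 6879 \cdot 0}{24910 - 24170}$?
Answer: $\frac{7923}{370} \approx 21.414$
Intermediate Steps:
$\frac{15846 + 6879 \cdot 0}{24910 - 24170} = \frac{15846 + 0}{740} = 15846 \cdot \frac{1}{740} = \frac{7923}{370}$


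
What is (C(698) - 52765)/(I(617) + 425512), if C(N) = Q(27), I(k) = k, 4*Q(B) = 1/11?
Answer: -2321659/18749676 ≈ -0.12382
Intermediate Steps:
Q(B) = 1/44 (Q(B) = (¼)/11 = (¼)*(1/11) = 1/44)
C(N) = 1/44
(C(698) - 52765)/(I(617) + 425512) = (1/44 - 52765)/(617 + 425512) = -2321659/44/426129 = -2321659/44*1/426129 = -2321659/18749676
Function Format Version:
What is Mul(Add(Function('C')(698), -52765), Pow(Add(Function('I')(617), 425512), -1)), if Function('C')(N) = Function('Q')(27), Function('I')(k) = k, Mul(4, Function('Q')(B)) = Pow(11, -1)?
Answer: Rational(-2321659, 18749676) ≈ -0.12382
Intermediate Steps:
Function('Q')(B) = Rational(1, 44) (Function('Q')(B) = Mul(Rational(1, 4), Pow(11, -1)) = Mul(Rational(1, 4), Rational(1, 11)) = Rational(1, 44))
Function('C')(N) = Rational(1, 44)
Mul(Add(Function('C')(698), -52765), Pow(Add(Function('I')(617), 425512), -1)) = Mul(Add(Rational(1, 44), -52765), Pow(Add(617, 425512), -1)) = Mul(Rational(-2321659, 44), Pow(426129, -1)) = Mul(Rational(-2321659, 44), Rational(1, 426129)) = Rational(-2321659, 18749676)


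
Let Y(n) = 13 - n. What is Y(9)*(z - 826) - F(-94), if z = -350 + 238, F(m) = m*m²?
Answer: 826832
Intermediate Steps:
F(m) = m³
z = -112
Y(9)*(z - 826) - F(-94) = (13 - 1*9)*(-112 - 826) - 1*(-94)³ = (13 - 9)*(-938) - 1*(-830584) = 4*(-938) + 830584 = -3752 + 830584 = 826832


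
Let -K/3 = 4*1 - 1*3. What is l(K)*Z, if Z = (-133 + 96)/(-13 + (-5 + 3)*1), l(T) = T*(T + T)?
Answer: 222/5 ≈ 44.400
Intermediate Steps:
K = -3 (K = -3*(4*1 - 1*3) = -3*(4 - 3) = -3*1 = -3)
l(T) = 2*T**2 (l(T) = T*(2*T) = 2*T**2)
Z = 37/15 (Z = -37/(-13 - 2*1) = -37/(-13 - 2) = -37/(-15) = -37*(-1/15) = 37/15 ≈ 2.4667)
l(K)*Z = (2*(-3)**2)*(37/15) = (2*9)*(37/15) = 18*(37/15) = 222/5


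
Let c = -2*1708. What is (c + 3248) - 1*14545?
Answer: -14713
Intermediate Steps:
c = -3416
(c + 3248) - 1*14545 = (-3416 + 3248) - 1*14545 = -168 - 14545 = -14713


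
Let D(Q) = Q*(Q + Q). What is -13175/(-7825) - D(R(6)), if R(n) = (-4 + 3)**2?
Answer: -99/313 ≈ -0.31629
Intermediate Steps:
R(n) = 1 (R(n) = (-1)**2 = 1)
D(Q) = 2*Q**2 (D(Q) = Q*(2*Q) = 2*Q**2)
-13175/(-7825) - D(R(6)) = -13175/(-7825) - 2*1**2 = -13175*(-1/7825) - 2 = 527/313 - 1*2 = 527/313 - 2 = -99/313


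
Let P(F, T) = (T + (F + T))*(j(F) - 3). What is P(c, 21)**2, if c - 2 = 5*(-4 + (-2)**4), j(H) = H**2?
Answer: 159571487296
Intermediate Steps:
c = 62 (c = 2 + 5*(-4 + (-2)**4) = 2 + 5*(-4 + 16) = 2 + 5*12 = 2 + 60 = 62)
P(F, T) = (-3 + F**2)*(F + 2*T) (P(F, T) = (T + (F + T))*(F**2 - 3) = (F + 2*T)*(-3 + F**2) = (-3 + F**2)*(F + 2*T))
P(c, 21)**2 = (62**3 - 6*21 - 3*62 + 2*21*62**2)**2 = (238328 - 126 - 186 + 2*21*3844)**2 = (238328 - 126 - 186 + 161448)**2 = 399464**2 = 159571487296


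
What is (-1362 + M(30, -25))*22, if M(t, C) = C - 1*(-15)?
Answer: -30184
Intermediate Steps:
M(t, C) = 15 + C (M(t, C) = C + 15 = 15 + C)
(-1362 + M(30, -25))*22 = (-1362 + (15 - 25))*22 = (-1362 - 10)*22 = -1372*22 = -30184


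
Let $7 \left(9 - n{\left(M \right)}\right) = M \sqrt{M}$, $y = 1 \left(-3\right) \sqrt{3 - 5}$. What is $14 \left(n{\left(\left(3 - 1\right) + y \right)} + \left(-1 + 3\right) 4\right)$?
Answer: $238 - 2 \left(2 - 3 i \sqrt{2}\right)^{\frac{3}{2}} \approx 240.53 + 20.159 i$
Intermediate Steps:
$y = - 3 i \sqrt{2}$ ($y = - 3 \sqrt{-2} = - 3 i \sqrt{2} \approx - 4.2426 i$)
$n{\left(M \right)} = 9 - \frac{M^{\frac{3}{2}}}{7}$ ($n{\left(M \right)} = 9 - \frac{M \sqrt{M}}{7} = 9 - \frac{M^{\frac{3}{2}}}{7}$)
$14 \left(n{\left(\left(3 - 1\right) + y \right)} + \left(-1 + 3\right) 4\right) = 14 \left(\left(9 - \frac{\left(\left(3 - 1\right) - 3 i \sqrt{2}\right)^{\frac{3}{2}}}{7}\right) + \left(-1 + 3\right) 4\right) = 14 \left(\left(9 - \frac{\left(\left(3 - 1\right) - 3 i \sqrt{2}\right)^{\frac{3}{2}}}{7}\right) + 2 \cdot 4\right) = 14 \left(\left(9 - \frac{\left(2 - 3 i \sqrt{2}\right)^{\frac{3}{2}}}{7}\right) + 8\right) = 14 \left(17 - \frac{\left(2 - 3 i \sqrt{2}\right)^{\frac{3}{2}}}{7}\right) = 238 - 2 \left(2 - 3 i \sqrt{2}\right)^{\frac{3}{2}}$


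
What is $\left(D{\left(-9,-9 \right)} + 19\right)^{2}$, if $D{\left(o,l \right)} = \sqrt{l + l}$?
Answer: $343 + 114 i \sqrt{2} \approx 343.0 + 161.22 i$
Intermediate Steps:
$D{\left(o,l \right)} = \sqrt{2} \sqrt{l}$ ($D{\left(o,l \right)} = \sqrt{2 l} = \sqrt{2} \sqrt{l}$)
$\left(D{\left(-9,-9 \right)} + 19\right)^{2} = \left(\sqrt{2} \sqrt{-9} + 19\right)^{2} = \left(\sqrt{2} \cdot 3 i + 19\right)^{2} = \left(3 i \sqrt{2} + 19\right)^{2} = \left(19 + 3 i \sqrt{2}\right)^{2}$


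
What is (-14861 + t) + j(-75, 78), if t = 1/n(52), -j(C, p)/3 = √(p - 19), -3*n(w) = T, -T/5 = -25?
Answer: -1857628/125 - 3*√59 ≈ -14884.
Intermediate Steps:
T = 125 (T = -5*(-25) = 125)
n(w) = -125/3 (n(w) = -⅓*125 = -125/3)
j(C, p) = -3*√(-19 + p) (j(C, p) = -3*√(p - 19) = -3*√(-19 + p))
t = -3/125 (t = 1/(-125/3) = -3/125 ≈ -0.024000)
(-14861 + t) + j(-75, 78) = (-14861 - 3/125) - 3*√(-19 + 78) = -1857628/125 - 3*√59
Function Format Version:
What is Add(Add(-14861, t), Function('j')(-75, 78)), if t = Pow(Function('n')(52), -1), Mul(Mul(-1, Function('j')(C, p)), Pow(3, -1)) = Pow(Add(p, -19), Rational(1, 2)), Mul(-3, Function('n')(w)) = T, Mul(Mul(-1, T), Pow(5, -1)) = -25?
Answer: Add(Rational(-1857628, 125), Mul(-3, Pow(59, Rational(1, 2)))) ≈ -14884.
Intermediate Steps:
T = 125 (T = Mul(-5, -25) = 125)
Function('n')(w) = Rational(-125, 3) (Function('n')(w) = Mul(Rational(-1, 3), 125) = Rational(-125, 3))
Function('j')(C, p) = Mul(-3, Pow(Add(-19, p), Rational(1, 2))) (Function('j')(C, p) = Mul(-3, Pow(Add(p, -19), Rational(1, 2))) = Mul(-3, Pow(Add(-19, p), Rational(1, 2))))
t = Rational(-3, 125) (t = Pow(Rational(-125, 3), -1) = Rational(-3, 125) ≈ -0.024000)
Add(Add(-14861, t), Function('j')(-75, 78)) = Add(Add(-14861, Rational(-3, 125)), Mul(-3, Pow(Add(-19, 78), Rational(1, 2)))) = Add(Rational(-1857628, 125), Mul(-3, Pow(59, Rational(1, 2))))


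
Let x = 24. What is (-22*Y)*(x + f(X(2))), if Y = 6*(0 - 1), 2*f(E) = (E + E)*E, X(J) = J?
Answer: 3696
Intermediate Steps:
f(E) = E² (f(E) = ((E + E)*E)/2 = ((2*E)*E)/2 = (2*E²)/2 = E²)
Y = -6 (Y = 6*(-1) = -6)
(-22*Y)*(x + f(X(2))) = (-22*(-6))*(24 + 2²) = 132*(24 + 4) = 132*28 = 3696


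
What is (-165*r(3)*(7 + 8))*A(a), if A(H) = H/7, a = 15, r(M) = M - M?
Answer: 0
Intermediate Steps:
r(M) = 0
A(H) = H/7 (A(H) = H*(⅐) = H/7)
(-165*r(3)*(7 + 8))*A(a) = (-0*(7 + 8))*((⅐)*15) = -0*15*(15/7) = -165*0*(15/7) = 0*(15/7) = 0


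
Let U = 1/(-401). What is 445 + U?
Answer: 178444/401 ≈ 445.00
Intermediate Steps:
U = -1/401 ≈ -0.0024938
445 + U = 445 - 1/401 = 178444/401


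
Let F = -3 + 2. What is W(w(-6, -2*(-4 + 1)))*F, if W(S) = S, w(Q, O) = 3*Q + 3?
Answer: 15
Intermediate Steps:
w(Q, O) = 3 + 3*Q
F = -1
W(w(-6, -2*(-4 + 1)))*F = (3 + 3*(-6))*(-1) = (3 - 18)*(-1) = -15*(-1) = 15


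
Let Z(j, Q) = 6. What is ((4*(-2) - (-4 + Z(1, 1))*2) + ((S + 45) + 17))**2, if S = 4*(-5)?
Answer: 900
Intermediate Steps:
S = -20
((4*(-2) - (-4 + Z(1, 1))*2) + ((S + 45) + 17))**2 = ((4*(-2) - (-4 + 6)*2) + ((-20 + 45) + 17))**2 = ((-8 - 2*2) + (25 + 17))**2 = ((-8 - 1*4) + 42)**2 = ((-8 - 4) + 42)**2 = (-12 + 42)**2 = 30**2 = 900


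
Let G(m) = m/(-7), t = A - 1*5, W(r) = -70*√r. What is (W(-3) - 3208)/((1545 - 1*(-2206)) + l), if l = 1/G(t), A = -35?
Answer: -128320/150047 - 2800*I*√3/150047 ≈ -0.8552 - 0.032322*I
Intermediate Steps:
t = -40 (t = -35 - 1*5 = -35 - 5 = -40)
G(m) = -m/7 (G(m) = m*(-⅐) = -m/7)
l = 7/40 (l = 1/(-⅐*(-40)) = 1/(40/7) = 7/40 ≈ 0.17500)
(W(-3) - 3208)/((1545 - 1*(-2206)) + l) = (-70*I*√3 - 3208)/((1545 - 1*(-2206)) + 7/40) = (-70*I*√3 - 3208)/((1545 + 2206) + 7/40) = (-70*I*√3 - 3208)/(3751 + 7/40) = (-3208 - 70*I*√3)/(150047/40) = (-3208 - 70*I*√3)*(40/150047) = -128320/150047 - 2800*I*√3/150047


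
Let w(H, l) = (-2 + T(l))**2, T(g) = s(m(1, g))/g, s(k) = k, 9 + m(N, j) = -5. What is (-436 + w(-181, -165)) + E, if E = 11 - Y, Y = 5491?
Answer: -160963244/27225 ≈ -5912.3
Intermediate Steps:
m(N, j) = -14 (m(N, j) = -9 - 5 = -14)
T(g) = -14/g
E = -5480 (E = 11 - 1*5491 = 11 - 5491 = -5480)
w(H, l) = (-2 - 14/l)**2
(-436 + w(-181, -165)) + E = (-436 + 4*(7 - 165)**2/(-165)**2) - 5480 = (-436 + 4*(1/27225)*(-158)**2) - 5480 = (-436 + 4*(1/27225)*24964) - 5480 = (-436 + 99856/27225) - 5480 = -11770244/27225 - 5480 = -160963244/27225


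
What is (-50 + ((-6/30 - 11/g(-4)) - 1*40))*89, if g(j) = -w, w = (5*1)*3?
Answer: -119438/15 ≈ -7962.5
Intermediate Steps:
w = 15 (w = 5*3 = 15)
g(j) = -15 (g(j) = -1*15 = -15)
(-50 + ((-6/30 - 11/g(-4)) - 1*40))*89 = (-50 + ((-6/30 - 11/(-15)) - 1*40))*89 = (-50 + ((-6*1/30 - 11*(-1/15)) - 40))*89 = (-50 + ((-⅕ + 11/15) - 40))*89 = (-50 + (8/15 - 40))*89 = (-50 - 592/15)*89 = -1342/15*89 = -119438/15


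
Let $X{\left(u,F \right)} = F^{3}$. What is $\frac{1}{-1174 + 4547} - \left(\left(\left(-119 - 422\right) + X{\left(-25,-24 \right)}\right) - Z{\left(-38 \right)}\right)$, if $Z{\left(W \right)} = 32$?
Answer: $\frac{48561082}{3373} \approx 14397.0$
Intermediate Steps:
$\frac{1}{-1174 + 4547} - \left(\left(\left(-119 - 422\right) + X{\left(-25,-24 \right)}\right) - Z{\left(-38 \right)}\right) = \frac{1}{-1174 + 4547} - \left(\left(\left(-119 - 422\right) + \left(-24\right)^{3}\right) - 32\right) = \frac{1}{3373} - \left(\left(-541 - 13824\right) - 32\right) = \frac{1}{3373} - \left(-14365 - 32\right) = \frac{1}{3373} - -14397 = \frac{1}{3373} + 14397 = \frac{48561082}{3373}$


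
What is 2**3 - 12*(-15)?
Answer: 188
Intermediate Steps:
2**3 - 12*(-15) = 8 + 180 = 188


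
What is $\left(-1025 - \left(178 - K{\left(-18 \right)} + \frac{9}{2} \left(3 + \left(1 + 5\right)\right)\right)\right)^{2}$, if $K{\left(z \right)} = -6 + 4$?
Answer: $\frac{6205081}{4} \approx 1.5513 \cdot 10^{6}$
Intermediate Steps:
$K{\left(z \right)} = -2$
$\left(-1025 - \left(178 - K{\left(-18 \right)} + \frac{9}{2} \left(3 + \left(1 + 5\right)\right)\right)\right)^{2} = \left(-1025 - \left(180 + \frac{9}{2} \left(3 + \left(1 + 5\right)\right)\right)\right)^{2} = \left(-1025 - \left(180 + 9 \cdot \frac{1}{2} \left(3 + 6\right)\right)\right)^{2} = \left(-1025 - \left(180 + \frac{81}{2}\right)\right)^{2} = \left(-1025 - \frac{441}{2}\right)^{2} = \left(- \frac{2491}{2}\right)^{2} = \frac{6205081}{4}$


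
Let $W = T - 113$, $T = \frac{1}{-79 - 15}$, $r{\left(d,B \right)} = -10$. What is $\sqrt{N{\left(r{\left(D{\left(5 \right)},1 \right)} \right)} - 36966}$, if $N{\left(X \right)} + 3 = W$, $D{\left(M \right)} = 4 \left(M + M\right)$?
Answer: $\frac{3 i \sqrt{36406294}}{94} \approx 192.57 i$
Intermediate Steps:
$D{\left(M \right)} = 8 M$ ($D{\left(M \right)} = 4 \cdot 2 M = 8 M$)
$T = - \frac{1}{94}$ ($T = \frac{1}{-79 - 15} = \frac{1}{-94} = - \frac{1}{94} \approx -0.010638$)
$W = - \frac{10623}{94}$ ($W = - \frac{1}{94} - 113 = - \frac{10623}{94} \approx -113.01$)
$N{\left(X \right)} = - \frac{10905}{94}$ ($N{\left(X \right)} = -3 - \frac{10623}{94} = - \frac{10905}{94}$)
$\sqrt{N{\left(r{\left(D{\left(5 \right)},1 \right)} \right)} - 36966} = \sqrt{- \frac{10905}{94} - 36966} = \sqrt{- \frac{3485709}{94}} = \frac{3 i \sqrt{36406294}}{94}$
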